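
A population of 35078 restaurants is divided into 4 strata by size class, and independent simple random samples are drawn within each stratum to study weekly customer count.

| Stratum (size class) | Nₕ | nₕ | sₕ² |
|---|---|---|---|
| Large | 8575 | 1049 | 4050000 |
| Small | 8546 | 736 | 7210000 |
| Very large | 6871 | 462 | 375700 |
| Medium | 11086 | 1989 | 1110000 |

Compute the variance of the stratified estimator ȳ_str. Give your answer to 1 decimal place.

808.7

Var(ȳ_str) = Σₕ Wₕ²(1 − fₕ)sₕ²/nₕ with Wₕ = Nₕ/N, N = 35078.
Large: Wₕ = 0.24445521; term = 0.24445521²·(1 − 0.12233236)·4050000/1049 = 202.49217.
Small: Wₕ = 0.24362849; term = 0.24362849²·(1 − 0.08612216)·7210000/736 = 531.37574.
Very large: Wₕ = 0.19587776; term = 0.19587776²·(1 − 0.06723912)·375700/462 = 29.103136.
Medium: Wₕ = 0.31603854; term = 0.31603854²·(1 − 0.17941548)·1110000/1989 = 45.739522.
Sum = 808.71057.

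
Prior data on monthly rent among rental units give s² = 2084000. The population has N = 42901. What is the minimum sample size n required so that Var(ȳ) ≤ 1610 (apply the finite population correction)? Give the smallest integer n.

Without fpc, n₀ = s²/D = 2084000/1610 = 1294.4099.
With fpc, (1 − n/N)·s²/n ≤ D requires n ≥ n₀/(1 + n₀/N) = 1294.4099/(1 + 1294.4099/42901) = 1256.4988.
Rounding up, n = 1257.

1257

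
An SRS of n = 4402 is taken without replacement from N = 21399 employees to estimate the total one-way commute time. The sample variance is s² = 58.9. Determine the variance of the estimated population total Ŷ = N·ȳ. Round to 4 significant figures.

Var(Ŷ) = N²·Var(ȳ) = N²·(1 − n/N)·s²/n.
f = 4402/21399 = 0.20571055; Var(ȳ) = 0.79428945·58.9/4402 = 0.010627817.
Var(Ŷ) = 21399² · 0.010627817 = 4.8666602 × 10^6.

4.867 × 10^6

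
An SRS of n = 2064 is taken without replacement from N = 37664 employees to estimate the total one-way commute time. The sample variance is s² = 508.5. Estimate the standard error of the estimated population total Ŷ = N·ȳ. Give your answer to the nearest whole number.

Var(Ŷ) = N²·Var(ȳ) = N²·(1 − n/N)·s²/n.
f = 2064/37664 = 0.05480034; Var(ȳ) = 0.94519966·508.5/2064 = 0.23286532.
Var(Ŷ) = 37664² · 0.23286532 = 3.3033736 × 10^8.
SE(Ŷ) = √(3.3033736 × 10^8) = 18175.

18175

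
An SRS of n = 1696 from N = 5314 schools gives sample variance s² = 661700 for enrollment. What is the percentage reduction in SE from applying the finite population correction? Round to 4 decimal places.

17.4868

f = n/N = 1696/5314 = 0.31915694.
SE_no-fpc = √(s²/n) = 19.752299; SE_fpc = √((1−f)s²/n) = 16.298257.
Ratio = √(1−f) = 0.82513214. Reduction = 100·(1 − 0.82513214) = 17.4868%.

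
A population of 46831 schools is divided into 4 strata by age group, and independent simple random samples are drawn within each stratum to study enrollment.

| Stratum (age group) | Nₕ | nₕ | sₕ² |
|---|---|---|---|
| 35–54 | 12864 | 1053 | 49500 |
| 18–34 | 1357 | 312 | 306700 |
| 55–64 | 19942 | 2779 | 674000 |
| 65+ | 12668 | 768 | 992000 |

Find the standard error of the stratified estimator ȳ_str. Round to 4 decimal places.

Var(ȳ_str) = Σₕ Wₕ²(1 − fₕ)sₕ²/nₕ with Wₕ = Nₕ/N, N = 46831.
35–54: Wₕ = 0.27468984; term = 0.27468984²·(1 − 0.08185634)·49500/1053 = 3.2566618.
18–34: Wₕ = 0.02897653; term = 0.02897653²·(1 − 0.22991894)·306700/312 = 0.63560669.
55–64: Wₕ = 0.42582904; term = 0.42582904²·(1 − 0.13935413)·674000/2779 = 37.850045.
65+: Wₕ = 0.27050458; term = 0.27050458²·(1 − 0.06062520)·992000/768 = 88.784797.
Sum = 130.52711.
SE = √(130.52711) = 11.4248.

11.4248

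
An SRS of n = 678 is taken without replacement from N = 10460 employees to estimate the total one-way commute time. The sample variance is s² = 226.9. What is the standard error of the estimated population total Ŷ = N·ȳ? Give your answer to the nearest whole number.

Var(Ŷ) = N²·Var(ȳ) = N²·(1 − n/N)·s²/n.
f = 678/10460 = 0.06481836; Var(ȳ) = 0.93518164·226.9/678 = 0.31296861.
Var(Ŷ) = 10460² · 0.31296861 = 3.4242396 × 10^7.
SE(Ŷ) = √(3.4242396 × 10^7) = 5852.

5852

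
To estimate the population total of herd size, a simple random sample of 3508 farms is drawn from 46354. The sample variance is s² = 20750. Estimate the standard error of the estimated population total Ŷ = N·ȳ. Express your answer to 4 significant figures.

108400

Var(Ŷ) = N²·Var(ȳ) = N²·(1 − n/N)·s²/n.
f = 3508/46354 = 0.07567847; Var(ȳ) = 0.92432153·20750/3508 = 5.4674093.
Var(Ŷ) = 46354² · 5.4674093 = 1.1747786 × 10^10.
SE(Ŷ) = √(1.1747786 × 10^10) = 108400.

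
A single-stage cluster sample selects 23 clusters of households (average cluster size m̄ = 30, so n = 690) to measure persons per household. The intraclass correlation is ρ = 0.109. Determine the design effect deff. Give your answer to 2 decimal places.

4.16

deff = 1 + (30 − 1)·0.109 = 1 + 3.161 = 4.161.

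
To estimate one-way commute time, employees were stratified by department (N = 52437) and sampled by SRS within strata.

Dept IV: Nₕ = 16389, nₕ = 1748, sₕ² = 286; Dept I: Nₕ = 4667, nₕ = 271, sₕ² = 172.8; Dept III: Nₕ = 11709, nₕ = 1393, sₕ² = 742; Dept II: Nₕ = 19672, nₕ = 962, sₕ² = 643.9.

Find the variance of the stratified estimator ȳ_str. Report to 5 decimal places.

Var(ȳ_str) = Σₕ Wₕ²(1 − fₕ)sₕ²/nₕ with Wₕ = Nₕ/N, N = 52437.
Dept IV: Wₕ = 0.31254648; term = 0.31254648²·(1 − 0.10665690)·286/1748 = 0.014278156.
Dept I: Wₕ = 0.08900204; term = 0.08900204²·(1 − 0.05806728)·172.8/271 = 0.0047576694.
Dept III: Wₕ = 0.22329653; term = 0.22329653²·(1 − 0.11896831)·742/1393 = 0.02339959.
Dept II: Wₕ = 0.37515495; term = 0.37515495²·(1 − 0.04890199)·643.9/962 = 0.089596281.
Sum = 0.1320317.

0.13203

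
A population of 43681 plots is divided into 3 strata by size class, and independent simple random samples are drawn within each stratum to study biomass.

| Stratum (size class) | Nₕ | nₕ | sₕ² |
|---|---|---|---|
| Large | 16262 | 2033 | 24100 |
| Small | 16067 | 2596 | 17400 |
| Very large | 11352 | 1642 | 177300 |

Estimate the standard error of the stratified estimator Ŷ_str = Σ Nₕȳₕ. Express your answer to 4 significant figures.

126900

Var(Ŷ_str) = Σₕ Nₕ²(1 − fₕ)sₕ²/nₕ.
Large: 16262²·(1 − 2033/16262)·24100/2033 = 2.7430138 × 10^9.
Small: 16067²·(1 − 2596/16067)·17400/2596 = 1.4507053 × 10^9.
Very large: 11352²·(1 − 1642/11352)·177300/1642 = 1.1902199 × 10^10.
Sum = 1.6095918 × 10^10.
SE = √(1.6095918 × 10^10) = 126900.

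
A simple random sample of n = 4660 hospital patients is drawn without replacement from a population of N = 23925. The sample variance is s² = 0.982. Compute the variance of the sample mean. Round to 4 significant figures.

1.697 × 10^-4

Under SRS without replacement, Var(ȳ) = (1 − f)·s²/n with f = n/N = 4660/23925 = 0.19477534.
Var(ȳ) = (1 − 0.19477534)·0.982/4660 = 0.80522466·2.1072961 × 10^-4 = 1.6968468 × 10^-4.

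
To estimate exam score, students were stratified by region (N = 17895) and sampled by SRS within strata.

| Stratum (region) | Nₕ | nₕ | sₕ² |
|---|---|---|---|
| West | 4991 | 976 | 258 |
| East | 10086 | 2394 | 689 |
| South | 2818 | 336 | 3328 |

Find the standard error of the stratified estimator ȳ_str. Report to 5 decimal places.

Var(ȳ_str) = Σₕ Wₕ²(1 − fₕ)sₕ²/nₕ with Wₕ = Nₕ/N, N = 17895.
West: Wₕ = 0.27890472; term = 0.27890472²·(1 − 0.19555199)·258/976 = 0.01654168.
East: Wₕ = 0.56362112; term = 0.56362112²·(1 − 0.23735872)·689/2394 = 0.069725223.
South: Wₕ = 0.15747415; term = 0.15747415²·(1 − 0.11923350)·3328/336 = 0.21633331.
Sum = 0.30260021.
SE = √(0.30260021) = 0.55009.

0.55009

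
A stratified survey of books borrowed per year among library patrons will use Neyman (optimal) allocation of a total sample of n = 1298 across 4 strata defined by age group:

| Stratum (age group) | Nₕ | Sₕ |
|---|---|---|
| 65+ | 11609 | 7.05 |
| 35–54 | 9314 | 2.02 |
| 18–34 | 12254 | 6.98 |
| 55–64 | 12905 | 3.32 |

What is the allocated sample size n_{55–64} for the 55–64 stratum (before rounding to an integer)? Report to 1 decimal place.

242.8

Neyman allocation: nₕ = n·NₕSₕ / Σⱼ NⱼSⱼ.
Σ NⱼSⱼ = 11609·7.05 + 9314·2.02 + 12254·6.98 + 12905·3.32 = 229035.25.
n_{55–64} = 1298·12905·3.32 / 229035.25 = 242.8.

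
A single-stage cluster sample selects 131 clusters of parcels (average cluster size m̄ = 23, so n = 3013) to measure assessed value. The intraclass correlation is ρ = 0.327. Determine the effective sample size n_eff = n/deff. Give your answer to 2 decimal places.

367.71

deff = 1 + (23 − 1)·0.327 = 1 + 7.194 = 8.194.
n_eff = 3013 / 8.194 = 367.71.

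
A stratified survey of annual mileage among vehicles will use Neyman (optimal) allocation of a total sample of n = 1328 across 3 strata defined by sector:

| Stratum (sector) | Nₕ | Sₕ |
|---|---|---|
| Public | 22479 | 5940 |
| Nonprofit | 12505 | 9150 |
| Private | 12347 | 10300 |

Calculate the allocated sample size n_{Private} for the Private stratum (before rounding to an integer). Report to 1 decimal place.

Neyman allocation: nₕ = n·NₕSₕ / Σⱼ NⱼSⱼ.
Σ NⱼSⱼ = 22479·5940 + 12505·9150 + 12347·10300 = 3.7512011 × 10^8.
n_{Private} = 1328·12347·10300 / (3.7512011 × 10^8) = 450.2.

450.2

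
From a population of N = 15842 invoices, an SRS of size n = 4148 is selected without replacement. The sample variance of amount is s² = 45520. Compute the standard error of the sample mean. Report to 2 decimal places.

2.85

Under SRS without replacement, Var(ȳ) = (1 − f)·s²/n with f = n/N = 4148/15842 = 0.26183563.
Var(ȳ) = (1 − 0.26183563)·45520/4148 = 0.73816437·10.973963 = 8.1005888.
SE(ȳ) = √(8.1005888) = 2.85.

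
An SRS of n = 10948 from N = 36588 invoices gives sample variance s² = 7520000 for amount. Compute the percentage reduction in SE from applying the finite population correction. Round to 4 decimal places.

16.2876

f = n/N = 10948/36588 = 0.29922379.
SE_no-fpc = √(s²/n) = 26.208461; SE_fpc = √((1−f)s²/n) = 21.939726.
Ratio = √(1−f) = 0.83712377. Reduction = 100·(1 − 0.83712377) = 16.2876%.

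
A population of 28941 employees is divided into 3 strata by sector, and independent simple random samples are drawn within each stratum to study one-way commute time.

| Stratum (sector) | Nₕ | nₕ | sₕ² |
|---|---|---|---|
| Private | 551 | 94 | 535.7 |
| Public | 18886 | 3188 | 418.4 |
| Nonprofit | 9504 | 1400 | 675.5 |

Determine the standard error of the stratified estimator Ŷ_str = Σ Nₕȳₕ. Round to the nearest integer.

8804

Var(Ŷ_str) = Σₕ Nₕ²(1 − fₕ)sₕ²/nₕ.
Private: 551²·(1 − 94/551)·535.7/94 = 1.435032 × 10^6.
Public: 18886²·(1 − 3188/18886)·418.4/3188 = 3.8909681 × 10^7.
Nonprofit: 9504²·(1 − 1400/9504)·675.5/1400 = 3.7162351 × 10^7.
Sum = 7.7507064 × 10^7.
SE = √(7.7507064 × 10^7) = 8804.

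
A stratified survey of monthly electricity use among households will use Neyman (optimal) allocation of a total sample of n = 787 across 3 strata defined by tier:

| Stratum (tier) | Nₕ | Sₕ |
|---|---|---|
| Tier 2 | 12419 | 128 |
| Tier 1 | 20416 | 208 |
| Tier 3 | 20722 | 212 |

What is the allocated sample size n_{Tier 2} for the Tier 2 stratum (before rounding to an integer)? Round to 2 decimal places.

122.30

Neyman allocation: nₕ = n·NₕSₕ / Σⱼ NⱼSⱼ.
Σ NⱼSⱼ = 12419·128 + 20416·208 + 20722·212 = 1.0229224 × 10^7.
n_{Tier 2} = 787·12419·128 / (1.0229224 × 10^7) = 122.30.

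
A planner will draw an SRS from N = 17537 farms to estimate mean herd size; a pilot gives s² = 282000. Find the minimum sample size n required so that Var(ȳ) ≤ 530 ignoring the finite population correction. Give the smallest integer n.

Without fpc, n₀ = s²/D = 282000/530 = 532.0755.
Rounding up, n = 533.

533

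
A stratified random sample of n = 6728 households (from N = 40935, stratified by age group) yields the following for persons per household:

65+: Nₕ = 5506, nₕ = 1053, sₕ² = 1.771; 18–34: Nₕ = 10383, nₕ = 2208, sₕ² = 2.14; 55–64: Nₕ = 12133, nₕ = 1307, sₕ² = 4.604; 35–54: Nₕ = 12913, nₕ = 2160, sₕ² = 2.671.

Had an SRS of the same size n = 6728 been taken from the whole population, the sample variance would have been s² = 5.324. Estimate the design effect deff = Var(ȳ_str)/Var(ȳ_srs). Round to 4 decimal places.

0.6840

Var(ȳ_str) = Σ Wₕ²(1−fₕ)sₕ²/nₕ with Wₕ = Nₕ/40935:
  65+: (5506/40935)²·(1−1053/5506)·1.771/1053 = 2.4608747 × 10^-5
  18–34: (10383/40935)²·(1−2208/10383)·2.14/2208 = 4.9094827 × 10^-5
  55–64: (12133/40935)²·(1−1307/12133)·4.604/1307 = 2.761254 × 10^-4
  35–54: (12913/40935)²·(1−2160/12913)·2.671/2160 = 1.0246778 × 10^-4
  → Var(ȳ_str) = 4.5229675 × 10^-4.
Var(ȳ_srs) = (1 − 6728/40935)·5.324/6728 = 6.6126001 × 10^-4.
deff = (4.5229675 × 10^-4) / (6.6126001 × 10^-4) = 0.6840.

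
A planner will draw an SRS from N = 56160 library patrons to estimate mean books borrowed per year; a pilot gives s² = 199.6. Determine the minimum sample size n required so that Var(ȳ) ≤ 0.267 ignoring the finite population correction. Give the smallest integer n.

Without fpc, n₀ = s²/D = 199.6/0.267 = 747.5655.
Rounding up, n = 748.

748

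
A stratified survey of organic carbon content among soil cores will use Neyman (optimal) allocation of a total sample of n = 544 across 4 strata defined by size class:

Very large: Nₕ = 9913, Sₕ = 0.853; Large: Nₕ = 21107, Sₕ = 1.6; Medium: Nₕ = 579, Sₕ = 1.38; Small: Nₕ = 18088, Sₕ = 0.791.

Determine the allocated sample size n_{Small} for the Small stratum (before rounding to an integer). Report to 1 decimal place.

Neyman allocation: nₕ = n·NₕSₕ / Σⱼ NⱼSⱼ.
Σ NⱼSⱼ = 9913·0.853 + 21107·1.6 + 579·1.38 + 18088·0.791 = 57333.617.
n_{Small} = 544·18088·0.791 / 57333.617 = 135.8.

135.8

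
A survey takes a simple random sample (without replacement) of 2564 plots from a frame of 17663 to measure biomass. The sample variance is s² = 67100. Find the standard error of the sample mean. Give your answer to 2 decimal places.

Under SRS without replacement, Var(ȳ) = (1 − f)·s²/n with f = n/N = 2564/17663 = 0.14516220.
Var(ȳ) = (1 − 0.14516220)·67100/2564 = 0.85483780·26.170047 = 22.371145.
SE(ȳ) = √(22.371145) = 4.73.

4.73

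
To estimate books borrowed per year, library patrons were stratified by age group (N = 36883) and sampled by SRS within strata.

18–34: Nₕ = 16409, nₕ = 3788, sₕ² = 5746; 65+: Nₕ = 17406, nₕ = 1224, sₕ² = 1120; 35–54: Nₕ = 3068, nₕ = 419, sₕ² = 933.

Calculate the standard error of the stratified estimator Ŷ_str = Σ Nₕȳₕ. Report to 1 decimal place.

Var(Ŷ_str) = Σₕ Nₕ²(1 − fₕ)sₕ²/nₕ.
18–34: 16409²·(1 − 3788/16409)·5746/3788 = 3.14146 × 10^8.
65+: 17406²·(1 − 1224/17406)·1120/1224 = 2.5773167 × 10^8.
35–54: 3068²·(1 − 419/3068)·933/419 = 1.8096931 × 10^7.
Sum = 5.899746 × 10^8.
SE = √(5.899746 × 10^8) = 24289.4.

24289.4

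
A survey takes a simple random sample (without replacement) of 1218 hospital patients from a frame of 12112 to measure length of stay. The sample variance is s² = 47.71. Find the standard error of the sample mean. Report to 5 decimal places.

0.18770

Under SRS without replacement, Var(ȳ) = (1 − f)·s²/n with f = n/N = 1218/12112 = 0.10056143.
Var(ȳ) = (1 − 0.10056143)·47.71/1218 = 0.89943857·0.039170772 = 0.035231703.
SE(ȳ) = √(0.035231703) = 0.18770.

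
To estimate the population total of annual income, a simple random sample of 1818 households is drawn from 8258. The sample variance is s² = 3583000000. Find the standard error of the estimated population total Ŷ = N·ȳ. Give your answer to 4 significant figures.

1.024 × 10^7

Var(Ŷ) = N²·Var(ȳ) = N²·(1 − n/N)·s²/n.
f = 1818/8258 = 0.22015016; Var(ȳ) = 0.77984984·3583000000/1818 = 1.5369648 × 10^6.
Var(Ŷ) = 8258² · (1.5369648 × 10^6) = 1.0481264 × 10^14.
SE(Ŷ) = √(1.0481264 × 10^14) = 1.024 × 10^7.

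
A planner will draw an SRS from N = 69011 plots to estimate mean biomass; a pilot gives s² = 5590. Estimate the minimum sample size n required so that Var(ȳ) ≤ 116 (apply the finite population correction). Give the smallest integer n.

49

Without fpc, n₀ = s²/D = 5590/116 = 48.1897.
With fpc, (1 − n/N)·s²/n ≤ D requires n ≥ n₀/(1 + n₀/N) = 48.1897/(1 + 48.1897/69011) = 48.1561.
Rounding up, n = 49.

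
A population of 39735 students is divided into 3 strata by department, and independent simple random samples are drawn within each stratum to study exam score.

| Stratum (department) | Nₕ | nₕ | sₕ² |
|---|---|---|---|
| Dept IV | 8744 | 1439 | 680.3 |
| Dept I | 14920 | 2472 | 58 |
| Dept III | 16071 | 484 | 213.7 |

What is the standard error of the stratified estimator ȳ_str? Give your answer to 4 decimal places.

0.3032

Var(ȳ_str) = Σₕ Wₕ²(1 − fₕ)sₕ²/nₕ with Wₕ = Nₕ/N, N = 39735.
Dept IV: Wₕ = 0.22005788; term = 0.22005788²·(1 − 0.16456999)·680.3/1439 = 0.019125976.
Dept I: Wₕ = 0.37548761; term = 0.37548761²·(1 − 0.16568365)·58/2472 = 0.0027599518.
Dept III: Wₕ = 0.40445451; term = 0.40445451²·(1 − 0.03011636)·213.7/484 = 0.070051617.
Sum = 0.091937545.
SE = √(0.091937545) = 0.3032.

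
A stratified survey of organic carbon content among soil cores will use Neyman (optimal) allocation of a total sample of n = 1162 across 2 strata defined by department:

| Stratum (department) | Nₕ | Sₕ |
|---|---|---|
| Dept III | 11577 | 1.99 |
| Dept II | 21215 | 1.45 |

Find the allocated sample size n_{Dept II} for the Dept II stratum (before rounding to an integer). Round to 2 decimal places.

664.41

Neyman allocation: nₕ = n·NₕSₕ / Σⱼ NⱼSⱼ.
Σ NⱼSⱼ = 11577·1.99 + 21215·1.45 = 53799.98.
n_{Dept II} = 1162·21215·1.45 / 53799.98 = 664.41.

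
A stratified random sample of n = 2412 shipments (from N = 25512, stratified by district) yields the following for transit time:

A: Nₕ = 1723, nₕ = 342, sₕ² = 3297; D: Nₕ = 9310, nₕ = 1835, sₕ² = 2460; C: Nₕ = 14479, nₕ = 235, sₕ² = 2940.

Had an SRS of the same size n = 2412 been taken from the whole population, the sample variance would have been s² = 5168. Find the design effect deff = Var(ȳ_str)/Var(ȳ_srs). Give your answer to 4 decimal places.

Var(ȳ_str) = Σ Wₕ²(1−fₕ)sₕ²/nₕ with Wₕ = Nₕ/25512:
  A: (1723/25512)²·(1−342/1723)·3297/342 = 0.035243805
  D: (9310/25512)²·(1−1835/9310)·2460/1835 = 0.14334116
  C: (14479/25512)²·(1−235/14479)·2940/235 = 3.9642496
  → Var(ȳ_str) = 4.1428346.
Var(ȳ_srs) = (1 − 2412/25512)·5168/2412 = 1.9400489.
deff = 4.1428346 / 1.9400489 = 2.1354.

2.1354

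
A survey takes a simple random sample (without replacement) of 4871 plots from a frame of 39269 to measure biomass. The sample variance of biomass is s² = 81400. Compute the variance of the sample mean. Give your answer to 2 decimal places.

14.64

Under SRS without replacement, Var(ȳ) = (1 − f)·s²/n with f = n/N = 4871/39269 = 0.12404187.
Var(ȳ) = (1 − 0.12404187)·81400/4871 = 0.87595813·16.711148 = 14.638266.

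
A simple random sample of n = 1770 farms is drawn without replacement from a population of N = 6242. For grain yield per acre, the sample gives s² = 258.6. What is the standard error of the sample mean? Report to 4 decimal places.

Under SRS without replacement, Var(ȳ) = (1 − f)·s²/n with f = n/N = 1770/6242 = 0.28356296.
Var(ȳ) = (1 − 0.28356296)·258.6/1770 = 0.71643704·0.14610169 = 0.10467267.
SE(ȳ) = √(0.10467267) = 0.3235.

0.3235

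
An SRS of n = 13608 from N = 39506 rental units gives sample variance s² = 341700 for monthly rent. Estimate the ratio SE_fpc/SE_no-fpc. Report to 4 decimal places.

f = n/N = 13608/39506 = 0.34445401.
SE_no-fpc = √(s²/n) = 5.0110108; SE_fpc = √((1−f)s²/n) = 4.0572047.
Ratio = √(1−f) = 0.80965795.

0.8097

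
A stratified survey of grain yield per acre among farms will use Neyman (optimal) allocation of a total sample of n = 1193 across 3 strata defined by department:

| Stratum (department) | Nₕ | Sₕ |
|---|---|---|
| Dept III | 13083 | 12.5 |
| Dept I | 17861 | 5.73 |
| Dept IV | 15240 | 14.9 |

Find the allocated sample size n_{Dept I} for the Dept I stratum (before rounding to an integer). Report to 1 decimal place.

247.7

Neyman allocation: nₕ = n·NₕSₕ / Σⱼ NⱼSⱼ.
Σ NⱼSⱼ = 13083·12.5 + 17861·5.73 + 15240·14.9 = 492957.03.
n_{Dept I} = 1193·17861·5.73 / 492957.03 = 247.7.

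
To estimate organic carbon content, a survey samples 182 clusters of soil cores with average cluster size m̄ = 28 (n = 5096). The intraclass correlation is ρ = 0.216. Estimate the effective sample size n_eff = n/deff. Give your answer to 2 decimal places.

deff = 1 + (28 − 1)·0.216 = 1 + 5.832 = 6.832.
n_eff = 5096 / 6.832 = 745.90.

745.90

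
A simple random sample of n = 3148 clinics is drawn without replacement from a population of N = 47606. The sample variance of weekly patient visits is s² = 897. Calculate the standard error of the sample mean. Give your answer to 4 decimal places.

0.5158

Under SRS without replacement, Var(ȳ) = (1 − f)·s²/n with f = n/N = 3148/47606 = 0.06612612.
Var(ȳ) = (1 − 0.06612612)·897/3148 = 0.93387388·0.28494282 = 0.26610066.
SE(ȳ) = √(0.26610066) = 0.5158.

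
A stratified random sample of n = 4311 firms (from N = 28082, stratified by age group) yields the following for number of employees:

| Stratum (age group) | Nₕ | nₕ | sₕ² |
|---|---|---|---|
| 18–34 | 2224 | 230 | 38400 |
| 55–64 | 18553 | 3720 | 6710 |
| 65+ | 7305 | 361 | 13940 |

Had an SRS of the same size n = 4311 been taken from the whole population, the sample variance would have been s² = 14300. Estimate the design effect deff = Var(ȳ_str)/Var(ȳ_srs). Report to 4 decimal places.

Var(ȳ_str) = Σ Wₕ²(1−fₕ)sₕ²/nₕ with Wₕ = Nₕ/28082:
  18–34: (2224/28082)²·(1−230/2224)·38400/230 = 0.93887388
  55–64: (18553/28082)²·(1−3720/18553)·6710/3720 = 0.62945785
  65+: (7305/28082)²·(1−361/7305)·13940/361 = 2.4838733
  → Var(ȳ_str) = 4.052205.
Var(ȳ_srs) = (1 − 4311/28082)·14300/4311 = 2.8078728.
deff = 4.052205 / 2.8078728 = 1.4432.

1.4432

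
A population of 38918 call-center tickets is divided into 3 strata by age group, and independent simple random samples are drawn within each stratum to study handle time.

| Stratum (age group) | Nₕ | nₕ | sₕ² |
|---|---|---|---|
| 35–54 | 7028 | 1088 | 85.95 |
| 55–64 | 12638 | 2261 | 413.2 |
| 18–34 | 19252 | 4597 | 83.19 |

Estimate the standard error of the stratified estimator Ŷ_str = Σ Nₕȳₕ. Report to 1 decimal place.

Var(Ŷ_str) = Σₕ Nₕ²(1 − fₕ)sₕ²/nₕ.
35–54: 7028²·(1 − 1088/7028)·85.95/1088 = 3.2978825 × 10^6.
55–64: 12638²·(1 − 2261/12638)·413.2/2261 = 2.3966793 × 10^7.
18–34: 19252²·(1 − 4597/19252)·83.19/4597 = 5.1057353 × 10^6.
Sum = 3.2370411 × 10^7.
SE = √(3.2370411 × 10^7) = 5689.5.

5689.5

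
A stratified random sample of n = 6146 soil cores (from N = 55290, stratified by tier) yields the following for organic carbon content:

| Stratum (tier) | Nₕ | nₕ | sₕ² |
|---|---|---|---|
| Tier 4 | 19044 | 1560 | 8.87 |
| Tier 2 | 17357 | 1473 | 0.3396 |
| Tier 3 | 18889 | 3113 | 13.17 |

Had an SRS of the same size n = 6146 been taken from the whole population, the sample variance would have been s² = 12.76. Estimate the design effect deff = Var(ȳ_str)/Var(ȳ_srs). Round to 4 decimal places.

Var(ȳ_str) = Σ Wₕ²(1−fₕ)sₕ²/nₕ with Wₕ = Nₕ/55290:
  Tier 4: (19044/55290)²·(1−1560/19044)·8.87/1560 = 6.1930532 × 10^-4
  Tier 2: (17357/55290)²·(1−1473/17357)·0.3396/1473 = 2.079248 × 10^-5
  Tier 3: (18889/55290)²·(1−3113/18889)·13.17/3113 = 4.1240065 × 10^-4
  → Var(ȳ_str) = 0.0010524985.
Var(ȳ_srs) = (1 − 6146/55290)·12.76/6146 = 0.0018453639.
deff = 0.0010524985 / 0.0018453639 = 0.5703.

0.5703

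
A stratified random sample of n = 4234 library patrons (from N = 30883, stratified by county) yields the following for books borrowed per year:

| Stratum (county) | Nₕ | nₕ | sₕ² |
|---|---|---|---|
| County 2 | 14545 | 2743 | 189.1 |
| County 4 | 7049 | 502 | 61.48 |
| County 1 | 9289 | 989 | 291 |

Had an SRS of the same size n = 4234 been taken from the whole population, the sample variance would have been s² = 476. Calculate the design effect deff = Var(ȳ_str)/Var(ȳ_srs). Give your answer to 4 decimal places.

0.4342

Var(ȳ_str) = Σ Wₕ²(1−fₕ)sₕ²/nₕ with Wₕ = Nₕ/30883:
  County 2: (14545/30883)²·(1−2743/14545)·189.1/2743 = 0.012407837
  County 4: (7049/30883)²·(1−502/7049)·61.48/502 = 0.0059259916
  County 1: (9289/30883)²·(1−989/9289)·291/989 = 0.023785089
  → Var(ȳ_str) = 0.042118918.
Var(ȳ_srs) = (1 − 4234/30883)·476/4234 = 0.09701023.
deff = 0.042118918 / 0.09701023 = 0.4342.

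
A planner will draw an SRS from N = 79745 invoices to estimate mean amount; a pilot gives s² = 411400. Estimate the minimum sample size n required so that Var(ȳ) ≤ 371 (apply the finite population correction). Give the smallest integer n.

1094

Without fpc, n₀ = s²/D = 411400/371 = 1108.8949.
With fpc, (1 − n/N)·s²/n ≤ D requires n ≥ n₀/(1 + n₀/N) = 1108.8949/(1 + 1108.8949/79745) = 1093.6866.
Rounding up, n = 1094.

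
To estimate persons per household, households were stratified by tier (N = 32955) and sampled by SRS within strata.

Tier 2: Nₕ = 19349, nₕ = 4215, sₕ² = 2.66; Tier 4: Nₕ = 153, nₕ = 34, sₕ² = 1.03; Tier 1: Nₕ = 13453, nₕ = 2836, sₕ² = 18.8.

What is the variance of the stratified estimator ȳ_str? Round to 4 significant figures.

0.001042

Var(ȳ_str) = Σₕ Wₕ²(1 − fₕ)sₕ²/nₕ with Wₕ = Nₕ/N, N = 32955.
Tier 2: Wₕ = 0.58713397; term = 0.58713397²·(1 − 0.21784072)·2.66/4215 = 1.7015851 × 10^-4.
Tier 4: Wₕ = 0.00464269; term = 0.00464269²·(1 − 0.22222222)·1.03/34 = 5.0787176 × 10^-7.
Tier 1: Wₕ = 0.40822333; term = 0.40822333²·(1 − 0.21080800)·18.8/2836 = 8.7182627 × 10^-4.
Sum = 0.0010424927.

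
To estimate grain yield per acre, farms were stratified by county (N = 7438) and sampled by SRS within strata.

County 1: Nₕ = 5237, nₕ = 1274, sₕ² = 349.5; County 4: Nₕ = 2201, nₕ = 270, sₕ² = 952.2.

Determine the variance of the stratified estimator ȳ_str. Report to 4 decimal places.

Var(ȳ_str) = Σₕ Wₕ²(1 − fₕ)sₕ²/nₕ with Wₕ = Nₕ/N, N = 7438.
County 1: Wₕ = 0.70408712; term = 0.70408712²·(1 − 0.24326905)·349.5/1274 = 0.10291343.
County 4: Wₕ = 0.29591288; term = 0.29591288²·(1 − 0.12267151)·952.2/270 = 0.27092831.
Sum = 0.37384174.

0.3738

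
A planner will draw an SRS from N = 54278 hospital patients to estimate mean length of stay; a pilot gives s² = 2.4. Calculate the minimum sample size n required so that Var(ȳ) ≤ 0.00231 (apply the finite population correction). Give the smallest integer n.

1020

Without fpc, n₀ = s²/D = 2.4/0.00231 = 1038.9610.
With fpc, (1 − n/N)·s²/n ≤ D requires n ≥ n₀/(1 + n₀/N) = 1038.9610/(1 + 1038.9610/54278) = 1019.4473.
Rounding up, n = 1020.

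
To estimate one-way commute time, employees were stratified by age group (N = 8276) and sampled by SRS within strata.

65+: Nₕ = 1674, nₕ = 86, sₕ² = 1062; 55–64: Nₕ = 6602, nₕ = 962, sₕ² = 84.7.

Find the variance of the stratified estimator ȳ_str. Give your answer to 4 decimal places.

0.5271

Var(ȳ_str) = Σₕ Wₕ²(1 − fₕ)sₕ²/nₕ with Wₕ = Nₕ/N, N = 8276.
65+: Wₕ = 0.20227163; term = 0.20227163²·(1 − 0.05137395)·1062/86 = 0.47928193.
55–64: Wₕ = 0.79772837; term = 0.79772837²·(1 − 0.14571342)·84.7/962 = 0.047865434.
Sum = 0.52714736.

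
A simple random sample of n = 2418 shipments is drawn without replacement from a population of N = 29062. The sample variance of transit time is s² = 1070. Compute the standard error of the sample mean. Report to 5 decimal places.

0.63694

Under SRS without replacement, Var(ȳ) = (1 − f)·s²/n with f = n/N = 2418/29062 = 0.08320143.
Var(ȳ) = (1 − 0.08320143)·1070/2418 = 0.91679857·0.44251447 = 0.40569664.
SE(ȳ) = √(0.40569664) = 0.63694.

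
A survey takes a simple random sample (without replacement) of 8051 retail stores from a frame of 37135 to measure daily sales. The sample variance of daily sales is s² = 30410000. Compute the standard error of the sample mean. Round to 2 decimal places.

54.39

Under SRS without replacement, Var(ȳ) = (1 − f)·s²/n with f = n/N = 8051/37135 = 0.21680355.
Var(ȳ) = (1 − 0.21680355)·30410000/8051 = 0.78319645·3777.1705 = 2958.2665.
SE(ȳ) = √(2958.2665) = 54.39.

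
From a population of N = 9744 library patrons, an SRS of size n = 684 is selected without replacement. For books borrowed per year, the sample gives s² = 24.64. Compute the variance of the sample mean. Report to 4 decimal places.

Under SRS without replacement, Var(ȳ) = (1 − f)·s²/n with f = n/N = 684/9744 = 0.07019704.
Var(ȳ) = (1 − 0.07019704)·24.64/684 = 0.92980296·0.036023392 = 0.033494656.

0.0335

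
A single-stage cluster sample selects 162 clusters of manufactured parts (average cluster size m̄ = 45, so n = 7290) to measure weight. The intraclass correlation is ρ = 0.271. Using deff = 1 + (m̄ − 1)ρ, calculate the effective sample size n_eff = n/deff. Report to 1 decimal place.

564.1

deff = 1 + (45 − 1)·0.271 = 1 + 11.924 = 12.924.
n_eff = 7290 / 12.924 = 564.1.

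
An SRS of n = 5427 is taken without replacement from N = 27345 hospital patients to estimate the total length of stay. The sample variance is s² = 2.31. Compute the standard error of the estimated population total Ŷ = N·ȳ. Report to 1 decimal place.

505.1

Var(Ŷ) = N²·Var(ȳ) = N²·(1 − n/N)·s²/n.
f = 5427/27345 = 0.19846407; Var(ȳ) = 0.80153593·2.31/5427 = 3.4117339 × 10^-4.
Var(Ŷ) = 27345² · (3.4117339 × 10^-4) = 255112.07.
SE(Ŷ) = √(255112.07) = 505.1.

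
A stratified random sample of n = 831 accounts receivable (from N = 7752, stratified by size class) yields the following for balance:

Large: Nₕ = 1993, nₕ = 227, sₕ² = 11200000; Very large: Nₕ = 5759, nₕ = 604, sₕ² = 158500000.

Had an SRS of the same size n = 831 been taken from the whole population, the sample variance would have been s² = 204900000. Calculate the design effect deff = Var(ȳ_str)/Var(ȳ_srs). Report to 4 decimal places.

Var(ȳ_str) = Σ Wₕ²(1−fₕ)sₕ²/nₕ with Wₕ = Nₕ/7752:
  Large: (1993/7752)²·(1−227/1993)·11200000/227 = 2889.7657
  Very large: (5759/7752)²·(1−604/5759)·158500000/604 = 129640.46
  → Var(ȳ_str) = 132530.23.
Var(ȳ_srs) = (1 − 831/7752)·204900000/831 = 220138.51.
deff = 132530.23 / 220138.51 = 0.6020.

0.6020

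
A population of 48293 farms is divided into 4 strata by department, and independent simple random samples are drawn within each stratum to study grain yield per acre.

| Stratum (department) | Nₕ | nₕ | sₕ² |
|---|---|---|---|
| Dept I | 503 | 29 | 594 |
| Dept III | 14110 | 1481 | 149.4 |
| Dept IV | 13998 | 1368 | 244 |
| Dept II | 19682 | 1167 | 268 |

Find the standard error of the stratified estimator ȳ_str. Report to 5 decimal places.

0.24332

Var(ȳ_str) = Σₕ Wₕ²(1 − fₕ)sₕ²/nₕ with Wₕ = Nₕ/N, N = 48293.
Dept I: Wₕ = 0.01041559; term = 0.01041559²·(1 − 0.05765408)·594/29 = 0.0020939505.
Dept III: Wₕ = 0.29217485; term = 0.29217485²·(1 − 0.10496102)·149.4/1481 = 0.0077076706.
Dept IV: Wₕ = 0.28985567; term = 0.28985567²·(1 − 0.09772825)·244/1368 = 0.013520872.
Dept II: Wₕ = 0.40755389; term = 0.40755389²·(1 − 0.05929275)·268/1167 = 0.035882981.
Sum = 0.059205474.
SE = √(0.059205474) = 0.24332.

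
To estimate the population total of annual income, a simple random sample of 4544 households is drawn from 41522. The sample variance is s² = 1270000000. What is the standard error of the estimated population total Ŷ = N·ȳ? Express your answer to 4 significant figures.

2.072 × 10^7

Var(Ŷ) = N²·Var(ȳ) = N²·(1 − n/N)·s²/n.
f = 4544/41522 = 0.10943596; Var(ȳ) = 0.89056404·1270000000/4544 = 248903.24.
Var(Ŷ) = 41522² · 248903.24 = 4.2912822 × 10^14.
SE(Ŷ) = √(4.2912822 × 10^14) = 2.072 × 10^7.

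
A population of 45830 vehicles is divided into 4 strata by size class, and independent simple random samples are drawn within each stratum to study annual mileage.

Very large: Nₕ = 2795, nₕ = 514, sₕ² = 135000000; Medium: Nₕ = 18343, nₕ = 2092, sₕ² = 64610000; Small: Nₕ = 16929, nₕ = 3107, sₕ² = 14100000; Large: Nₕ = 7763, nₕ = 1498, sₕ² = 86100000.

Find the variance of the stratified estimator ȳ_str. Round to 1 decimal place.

7016.9

Var(ȳ_str) = Σₕ Wₕ²(1 − fₕ)sₕ²/nₕ with Wₕ = Nₕ/N, N = 45830.
Very large: Wₕ = 0.06098625; term = 0.06098625²·(1 − 0.18389982)·135000000/514 = 797.21972.
Medium: Wₕ = 0.40024002; term = 0.40024002²·(1 − 0.11404896)·64610000/2092 = 4383.1749.
Small: Wₕ = 0.36938686; term = 0.36938686²·(1 − 0.18353122)·14100000/3107 = 505.56889.
Large: Wₕ = 0.16938686; term = 0.16938686²·(1 − 0.19296664)·86100000/1498 = 1330.8904.
Sum = 7016.8539.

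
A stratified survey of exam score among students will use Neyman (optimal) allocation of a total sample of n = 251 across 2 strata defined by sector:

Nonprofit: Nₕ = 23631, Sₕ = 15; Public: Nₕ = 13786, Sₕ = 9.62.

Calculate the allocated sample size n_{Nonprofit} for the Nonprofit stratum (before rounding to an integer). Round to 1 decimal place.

182.7

Neyman allocation: nₕ = n·NₕSₕ / Σⱼ NⱼSⱼ.
Σ NⱼSⱼ = 23631·15 + 13786·9.62 = 487086.32.
n_{Nonprofit} = 251·23631·15 / 487086.32 = 182.7.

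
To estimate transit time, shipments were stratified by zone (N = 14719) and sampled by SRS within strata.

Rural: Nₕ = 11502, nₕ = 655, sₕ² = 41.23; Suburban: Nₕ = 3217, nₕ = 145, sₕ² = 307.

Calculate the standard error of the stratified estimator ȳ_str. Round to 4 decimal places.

0.3645

Var(ȳ_str) = Σₕ Wₕ²(1 − fₕ)sₕ²/nₕ with Wₕ = Nₕ/N, N = 14719.
Rural: Wₕ = 0.78143896; term = 0.78143896²·(1 − 0.05694662)·41.23/655 = 0.0362492.
Suburban: Wₕ = 0.21856104; term = 0.21856104²·(1 − 0.04507305)·307/145 = 0.096579741.
Sum = 0.13282894.
SE = √(0.13282894) = 0.3645.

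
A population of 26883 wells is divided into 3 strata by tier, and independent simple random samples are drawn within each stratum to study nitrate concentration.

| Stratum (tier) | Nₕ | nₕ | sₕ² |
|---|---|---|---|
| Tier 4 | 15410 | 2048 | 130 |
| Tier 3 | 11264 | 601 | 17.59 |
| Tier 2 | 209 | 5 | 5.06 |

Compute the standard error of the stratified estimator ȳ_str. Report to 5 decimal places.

Var(ȳ_str) = Σₕ Wₕ²(1 − fₕ)sₕ²/nₕ with Wₕ = Nₕ/N, N = 26883.
Tier 4: Wₕ = 0.57322471; term = 0.57322471²·(1 − 0.13290071)·130/2048 = 0.018085563.
Tier 3: Wₕ = 0.41900086; term = 0.41900086²·(1 − 0.05335582)·17.59/601 = 0.0048641611.
Tier 2: Wₕ = 0.00777443; term = 0.00777443²·(1 − 0.02392344)·5.06/5 = 5.9703735 × 10^-5.
Sum = 0.023009428.
SE = √(0.023009428) = 0.15169.

0.15169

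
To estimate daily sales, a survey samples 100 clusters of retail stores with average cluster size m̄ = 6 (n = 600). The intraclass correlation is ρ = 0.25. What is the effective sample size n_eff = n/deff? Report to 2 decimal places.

deff = 1 + (6 − 1)·0.25 = 1 + 1.25 = 2.25.
n_eff = 600 / 2.25 = 266.67.

266.67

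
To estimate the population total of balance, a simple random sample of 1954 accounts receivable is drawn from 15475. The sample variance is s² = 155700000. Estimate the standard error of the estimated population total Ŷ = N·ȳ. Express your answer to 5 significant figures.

Var(Ŷ) = N²·Var(ȳ) = N²·(1 − n/N)·s²/n.
f = 1954/15475 = 0.12626817; Var(ȳ) = 0.87373183·155700000/1954 = 69621.313.
Var(Ŷ) = 15475² · 69621.313 = 1.6672607 × 10^13.
SE(Ŷ) = √(1.6672607 × 10^13) = 4.0832 × 10^6.

4.0832 × 10^6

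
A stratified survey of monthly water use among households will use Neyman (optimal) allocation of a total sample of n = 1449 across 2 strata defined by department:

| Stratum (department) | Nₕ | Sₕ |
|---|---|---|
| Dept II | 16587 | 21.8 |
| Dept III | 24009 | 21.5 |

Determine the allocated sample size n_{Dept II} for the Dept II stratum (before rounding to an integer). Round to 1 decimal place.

596.9

Neyman allocation: nₕ = n·NₕSₕ / Σⱼ NⱼSⱼ.
Σ NⱼSⱼ = 16587·21.8 + 24009·21.5 = 877790.1.
n_{Dept II} = 1449·16587·21.8 / 877790.1 = 596.9.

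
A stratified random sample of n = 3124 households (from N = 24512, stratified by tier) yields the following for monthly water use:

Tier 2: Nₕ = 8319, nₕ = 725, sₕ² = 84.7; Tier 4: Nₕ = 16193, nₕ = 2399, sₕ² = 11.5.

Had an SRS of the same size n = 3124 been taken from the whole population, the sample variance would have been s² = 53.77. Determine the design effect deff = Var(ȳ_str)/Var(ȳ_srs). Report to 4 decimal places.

0.9366

Var(ȳ_str) = Σ Wₕ²(1−fₕ)sₕ²/nₕ with Wₕ = Nₕ/24512:
  Tier 2: (8319/24512)²·(1−725/8319)·84.7/725 = 0.012283712
  Tier 4: (16193/24512)²·(1−2399/16193)·11.5/2399 = 0.0017820818
  → Var(ȳ_str) = 0.014065794.
Var(ȳ_srs) = (1 − 3124/24512)·53.77/3124 = 0.015018288.
deff = 0.014065794 / 0.015018288 = 0.9366.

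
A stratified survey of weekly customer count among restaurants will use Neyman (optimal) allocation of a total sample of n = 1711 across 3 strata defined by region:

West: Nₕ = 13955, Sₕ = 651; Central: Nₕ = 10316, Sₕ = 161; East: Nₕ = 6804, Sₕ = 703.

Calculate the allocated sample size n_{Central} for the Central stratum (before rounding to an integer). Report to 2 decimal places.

Neyman allocation: nₕ = n·NₕSₕ / Σⱼ NⱼSⱼ.
Σ NⱼSⱼ = 13955·651 + 10316·161 + 6804·703 = 1.5528793 × 10^7.
n_{Central} = 1711·10316·161 / (1.5528793 × 10^7) = 183.00.

183.00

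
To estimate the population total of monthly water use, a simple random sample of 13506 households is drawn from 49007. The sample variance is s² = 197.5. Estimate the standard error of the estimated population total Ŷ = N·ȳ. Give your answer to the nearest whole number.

Var(Ŷ) = N²·Var(ȳ) = N²·(1 − n/N)·s²/n.
f = 13506/49007 = 0.27559328; Var(ȳ) = 0.72440672·197.5/13506 = 0.010593094.
Var(Ŷ) = 49007² · 0.010593094 = 2.5441286 × 10^7.
SE(Ŷ) = √(2.5441286 × 10^7) = 5044.

5044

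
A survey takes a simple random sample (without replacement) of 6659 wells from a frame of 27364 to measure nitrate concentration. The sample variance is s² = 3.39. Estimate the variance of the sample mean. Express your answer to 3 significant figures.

3.85 × 10^-4

Under SRS without replacement, Var(ȳ) = (1 − f)·s²/n with f = n/N = 6659/27364 = 0.24334893.
Var(ȳ) = (1 − 0.24334893)·3.39/6659 = 0.75665107·5.0908545 × 10^-4 = 3.8520005 × 10^-4.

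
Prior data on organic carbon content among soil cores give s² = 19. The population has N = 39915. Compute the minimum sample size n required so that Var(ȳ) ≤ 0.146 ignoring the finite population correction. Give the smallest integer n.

Without fpc, n₀ = s²/D = 19/0.146 = 130.1370.
Rounding up, n = 131.

131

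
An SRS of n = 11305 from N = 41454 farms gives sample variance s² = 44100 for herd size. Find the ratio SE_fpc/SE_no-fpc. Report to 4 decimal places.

0.8528

f = n/N = 11305/41454 = 0.27271192.
SE_no-fpc = √(s²/n) = 1.9750769; SE_fpc = √((1−f)s²/n) = 1.684369.
Ratio = √(1−f) = 0.85281187.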